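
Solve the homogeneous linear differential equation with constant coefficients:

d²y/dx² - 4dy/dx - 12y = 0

Characteristic equation: r² - 4r - 12 = 0
Roots: r = 6, -2 (distinct real)
General solution: y = C₁e^(6x) + C₂e^(-2x)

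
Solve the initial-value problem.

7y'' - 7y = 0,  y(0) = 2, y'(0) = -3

General solution: y = C₁e^x + C₂e^(-x)
Applying ICs: C₁ = -1/2, C₂ = 5/2
Particular solution: y = -(1/2)e^x + (5/2)e^(-x)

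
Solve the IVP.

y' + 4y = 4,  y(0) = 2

General solution: y = 1 + Ce^(-4x)
Applying y(0) = 2: C = 2 - 1 = 1
Particular solution: y = 1 + e^(-4x)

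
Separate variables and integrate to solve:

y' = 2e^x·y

Separating variables and integrating:
ln|y| = 2e^x + C

General solution: y = Ce^(2e^x)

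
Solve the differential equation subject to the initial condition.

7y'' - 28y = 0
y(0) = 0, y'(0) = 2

General solution: y = C₁e^(2x) + C₂e^(-2x)
Applying ICs: C₁ = 1/2, C₂ = -1/2
Particular solution: y = (1/2)e^(2x) - (1/2)e^(-2x)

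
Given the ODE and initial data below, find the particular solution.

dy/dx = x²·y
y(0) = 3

General solution: y = Ce^(x³/3)
Applying IC y(0) = 3:
Particular solution: y = 3e^(x³/3)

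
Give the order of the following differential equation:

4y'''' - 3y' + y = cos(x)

The order is 4 (highest derivative is of order 4).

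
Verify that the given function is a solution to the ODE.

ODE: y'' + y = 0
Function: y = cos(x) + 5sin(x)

Verification:
y'' = -cos(x) - 5sin(x)
y'' + y = 0 ✓

Yes, it is a solution.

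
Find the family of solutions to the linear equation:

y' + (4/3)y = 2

Using integrating factor method:

General solution: y = 3/2 + Ce^(-4x/3)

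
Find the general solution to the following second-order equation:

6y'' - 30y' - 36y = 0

Characteristic equation: 6r² - 30r - 36 = 0
Divide by 6: r² - 5r - 6 = 0
Roots: r = 6, -1 (distinct real)
General solution: y = C₁e^(6x) + C₂e^(-x)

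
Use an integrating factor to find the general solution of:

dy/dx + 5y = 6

Using integrating factor method:

General solution: y = 6/5 + Ce^(-5x)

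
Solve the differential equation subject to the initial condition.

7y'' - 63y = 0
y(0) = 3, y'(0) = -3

General solution: y = C₁e^(3x) + C₂e^(-3x)
Applying ICs: C₁ = 1, C₂ = 2
Particular solution: y = e^(3x) + 2e^(-3x)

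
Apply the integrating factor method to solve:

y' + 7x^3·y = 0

Using integrating factor method:

General solution: y = Ce^(-7x^4/4)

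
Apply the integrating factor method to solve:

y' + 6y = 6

Using integrating factor method:

General solution: y = 1 + Ce^(-6x)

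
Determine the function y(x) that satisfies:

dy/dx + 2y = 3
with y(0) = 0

General solution: y = 3/2 + Ce^(-2x)
Applying y(0) = 0: C = 0 - 3/2 = -3/2
Particular solution: y = 3/2 - (3/2)e^(-2x)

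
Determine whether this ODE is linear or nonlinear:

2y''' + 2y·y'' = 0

Nonlinear (y·y'' term)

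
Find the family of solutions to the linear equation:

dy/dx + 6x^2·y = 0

Using integrating factor method:

General solution: y = Ce^(-2x^3)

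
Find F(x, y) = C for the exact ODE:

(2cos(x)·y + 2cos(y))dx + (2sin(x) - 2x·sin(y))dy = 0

Verify exactness: ∂M/∂y = ∂N/∂x ✓
Find F(x,y) such that ∂F/∂x = M, ∂F/∂y = N
Solution: 2sin(x)·y + 2x·cos(y) = C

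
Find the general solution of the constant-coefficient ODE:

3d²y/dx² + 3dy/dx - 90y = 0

Characteristic equation: 3r² + 3r - 90 = 0
Divide by 3: r² + r - 30 = 0
Roots: r = 5, -6 (distinct real)
General solution: y = C₁e^(5x) + C₂e^(-6x)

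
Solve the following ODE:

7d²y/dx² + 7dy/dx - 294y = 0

Characteristic equation: 7r² + 7r - 294 = 0
Divide by 7: r² + r - 42 = 0
Roots: r = 6, -7 (distinct real)
General solution: y = C₁e^(6x) + C₂e^(-7x)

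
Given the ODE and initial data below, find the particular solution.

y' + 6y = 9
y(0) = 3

General solution: y = 3/2 + Ce^(-6x)
Applying y(0) = 3: C = 3 - 3/2 = 3/2
Particular solution: y = 3/2 + (3/2)e^(-6x)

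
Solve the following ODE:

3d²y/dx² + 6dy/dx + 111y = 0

Characteristic equation: 3r² + 6r + 111 = 0
Divide by 3: r² + 2r + 37 = 0
Roots: r = -1 ± 6i (complex conjugates)
General solution: y = e^(-x)(C₁cos(6x) + C₂sin(6x))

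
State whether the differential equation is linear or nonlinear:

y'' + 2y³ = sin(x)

Nonlinear (y³ term)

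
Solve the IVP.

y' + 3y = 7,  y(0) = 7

General solution: y = 7/3 + Ce^(-3x)
Applying y(0) = 7: C = 7 - 7/3 = 14/3
Particular solution: y = 7/3 + (14/3)e^(-3x)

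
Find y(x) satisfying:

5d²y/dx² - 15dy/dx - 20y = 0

Characteristic equation: 5r² - 15r - 20 = 0
Divide by 5: r² - 3r - 4 = 0
Roots: r = 4, -1 (distinct real)
General solution: y = C₁e^(4x) + C₂e^(-x)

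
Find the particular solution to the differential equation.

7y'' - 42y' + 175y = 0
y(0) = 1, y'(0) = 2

General solution: y = e^(3x)(C₁cos(4x) + C₂sin(4x))
Complex roots r = 3 ± 4i
Applying ICs: C₁ = 1, C₂ = -1/4
Particular solution: y = e^(3x)(cos(4x) - (1/4)sin(4x))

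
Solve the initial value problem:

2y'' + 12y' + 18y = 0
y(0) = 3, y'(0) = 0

General solution: y = (C₁ + C₂x)e^(-3x)
Repeated root r = -3
Applying ICs: C₁ = 3, C₂ = 9
Particular solution: y = (3 + 9x)e^(-3x)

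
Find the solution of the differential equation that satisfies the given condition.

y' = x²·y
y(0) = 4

General solution: y = Ce^(x³/3)
Applying IC y(0) = 4:
Particular solution: y = 4e^(x³/3)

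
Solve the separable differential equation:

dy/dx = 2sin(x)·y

Separating variables and integrating:
ln|y| = -2cos(x) + C

General solution: y = Ce^(-2cos(x))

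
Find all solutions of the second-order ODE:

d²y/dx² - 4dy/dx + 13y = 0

Characteristic equation: r² - 4r + 13 = 0
Roots: r = 2 ± 3i (complex conjugates)
General solution: y = e^(2x)(C₁cos(3x) + C₂sin(3x))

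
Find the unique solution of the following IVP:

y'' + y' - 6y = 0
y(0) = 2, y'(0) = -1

General solution: y = C₁e^(2x) + C₂e^(-3x)
Applying ICs: C₁ = 1, C₂ = 1
Particular solution: y = e^(2x) + e^(-3x)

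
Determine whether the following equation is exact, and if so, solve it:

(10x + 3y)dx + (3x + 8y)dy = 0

Verify exactness: ∂M/∂y = ∂N/∂x ✓
Find F(x,y) such that ∂F/∂x = M, ∂F/∂y = N
Solution: 5x² + 3xy + 4y² = C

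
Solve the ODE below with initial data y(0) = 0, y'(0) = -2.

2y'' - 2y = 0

General solution: y = C₁e^x + C₂e^(-x)
Applying ICs: C₁ = -1, C₂ = 1
Particular solution: y = -e^x + e^(-x)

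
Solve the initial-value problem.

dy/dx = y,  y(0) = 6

General solution: y = Ce^x
Applying IC y(0) = 6:
Particular solution: y = 6e^x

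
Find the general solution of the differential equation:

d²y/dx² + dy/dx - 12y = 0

Characteristic equation: r² + r - 12 = 0
Roots: r = 3, -4 (distinct real)
General solution: y = C₁e^(3x) + C₂e^(-4x)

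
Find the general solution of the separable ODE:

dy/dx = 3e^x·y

Separating variables and integrating:
ln|y| = 3e^x + C

General solution: y = Ce^(3e^x)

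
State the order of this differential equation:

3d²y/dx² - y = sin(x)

The order is 2 (highest derivative is of order 2).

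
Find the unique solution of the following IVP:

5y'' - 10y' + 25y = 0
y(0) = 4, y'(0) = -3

General solution: y = e^x(C₁cos(2x) + C₂sin(2x))
Complex roots r = 1 ± 2i
Applying ICs: C₁ = 4, C₂ = -7/2
Particular solution: y = e^x(4cos(2x) - (7/2)sin(2x))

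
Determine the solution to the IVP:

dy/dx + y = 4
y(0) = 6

General solution: y = 4 + Ce^(-x)
Applying y(0) = 6: C = 6 - 4 = 2
Particular solution: y = 4 + 2e^(-x)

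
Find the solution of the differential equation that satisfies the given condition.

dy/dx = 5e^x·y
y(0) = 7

General solution: y = Ce^(5e^x)
Applying IC y(0) = 7:
Particular solution: y = 7e^(5(e^x - 1))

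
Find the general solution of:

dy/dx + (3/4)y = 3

Using integrating factor method:

General solution: y = 4 + Ce^(-3x/4)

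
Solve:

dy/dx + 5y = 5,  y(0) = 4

General solution: y = 1 + Ce^(-5x)
Applying y(0) = 4: C = 4 - 1 = 3
Particular solution: y = 1 + 3e^(-5x)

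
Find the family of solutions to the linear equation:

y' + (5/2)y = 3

Using integrating factor method:

General solution: y = 6/5 + Ce^(-5x/2)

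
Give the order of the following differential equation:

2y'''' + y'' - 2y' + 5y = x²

The order is 4 (highest derivative is of order 4).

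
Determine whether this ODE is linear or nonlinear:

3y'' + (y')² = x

Nonlinear ((y')² term)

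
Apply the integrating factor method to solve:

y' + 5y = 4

Using integrating factor method:

General solution: y = 4/5 + Ce^(-5x)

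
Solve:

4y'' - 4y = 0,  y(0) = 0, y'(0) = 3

General solution: y = C₁e^x + C₂e^(-x)
Applying ICs: C₁ = 3/2, C₂ = -3/2
Particular solution: y = (3/2)e^x - (3/2)e^(-x)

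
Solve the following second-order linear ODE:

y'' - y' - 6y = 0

Characteristic equation: r² - r - 6 = 0
Roots: r = 3, -2 (distinct real)
General solution: y = C₁e^(3x) + C₂e^(-2x)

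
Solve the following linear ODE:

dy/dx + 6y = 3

Using integrating factor method:

General solution: y = 1/2 + Ce^(-6x)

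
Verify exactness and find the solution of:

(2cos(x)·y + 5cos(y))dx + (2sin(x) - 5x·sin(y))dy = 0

Verify exactness: ∂M/∂y = ∂N/∂x ✓
Find F(x,y) such that ∂F/∂x = M, ∂F/∂y = N
Solution: 2sin(x)·y + 5x·cos(y) = C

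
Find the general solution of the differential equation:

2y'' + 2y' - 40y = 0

Characteristic equation: 2r² + 2r - 40 = 0
Divide by 2: r² + r - 20 = 0
Roots: r = 4, -5 (distinct real)
General solution: y = C₁e^(4x) + C₂e^(-5x)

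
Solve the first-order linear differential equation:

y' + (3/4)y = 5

Using integrating factor method:

General solution: y = 20/3 + Ce^(-3x/4)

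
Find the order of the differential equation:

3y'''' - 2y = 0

The order is 4 (highest derivative is of order 4).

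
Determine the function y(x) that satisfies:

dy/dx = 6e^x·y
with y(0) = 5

General solution: y = Ce^(6e^x)
Applying IC y(0) = 5:
Particular solution: y = 5e^(6(e^x - 1))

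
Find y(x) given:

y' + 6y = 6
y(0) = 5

General solution: y = 1 + Ce^(-6x)
Applying y(0) = 5: C = 5 - 1 = 4
Particular solution: y = 1 + 4e^(-6x)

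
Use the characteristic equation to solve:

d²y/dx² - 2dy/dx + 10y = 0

Characteristic equation: r² - 2r + 10 = 0
Roots: r = 1 ± 3i (complex conjugates)
General solution: y = e^x(C₁cos(3x) + C₂sin(3x))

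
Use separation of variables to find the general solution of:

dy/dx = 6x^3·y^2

Separating variables and integrating:
-1/y = 3x^4/2 + C

General solution: y^-1 = (-3/2)x^4 + C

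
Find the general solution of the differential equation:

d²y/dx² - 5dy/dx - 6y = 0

Characteristic equation: r² - 5r - 6 = 0
Roots: r = 6, -1 (distinct real)
General solution: y = C₁e^(6x) + C₂e^(-x)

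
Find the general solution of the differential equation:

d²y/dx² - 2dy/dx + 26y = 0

Characteristic equation: r² - 2r + 26 = 0
Roots: r = 1 ± 5i (complex conjugates)
General solution: y = e^x(C₁cos(5x) + C₂sin(5x))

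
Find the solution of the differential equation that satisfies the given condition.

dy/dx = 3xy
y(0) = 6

General solution: y = Ce^(3x²/2)
Applying IC y(0) = 6:
Particular solution: y = 6e^(3x²/2)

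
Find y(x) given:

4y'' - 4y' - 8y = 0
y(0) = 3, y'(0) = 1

General solution: y = C₁e^(2x) + C₂e^(-x)
Applying ICs: C₁ = 4/3, C₂ = 5/3
Particular solution: y = (4/3)e^(2x) + (5/3)e^(-x)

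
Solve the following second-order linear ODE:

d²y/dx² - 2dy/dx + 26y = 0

Characteristic equation: r² - 2r + 26 = 0
Roots: r = 1 ± 5i (complex conjugates)
General solution: y = e^x(C₁cos(5x) + C₂sin(5x))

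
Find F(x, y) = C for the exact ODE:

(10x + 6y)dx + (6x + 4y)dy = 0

Verify exactness: ∂M/∂y = ∂N/∂x ✓
Find F(x,y) such that ∂F/∂x = M, ∂F/∂y = N
Solution: 5x² + 6xy + 2y² = C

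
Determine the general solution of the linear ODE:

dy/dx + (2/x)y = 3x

Using integrating factor method:

General solution: y = (3/4)x^2 + Cx^(-2)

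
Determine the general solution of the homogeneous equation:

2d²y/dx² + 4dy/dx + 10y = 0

Characteristic equation: 2r² + 4r + 10 = 0
Divide by 2: r² + 2r + 5 = 0
Roots: r = -1 ± 2i (complex conjugates)
General solution: y = e^(-x)(C₁cos(2x) + C₂sin(2x))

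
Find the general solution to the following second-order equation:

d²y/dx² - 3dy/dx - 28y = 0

Characteristic equation: r² - 3r - 28 = 0
Roots: r = 7, -4 (distinct real)
General solution: y = C₁e^(7x) + C₂e^(-4x)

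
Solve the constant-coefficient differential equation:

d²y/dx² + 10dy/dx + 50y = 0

Characteristic equation: r² + 10r + 50 = 0
Roots: r = -5 ± 5i (complex conjugates)
General solution: y = e^(-5x)(C₁cos(5x) + C₂sin(5x))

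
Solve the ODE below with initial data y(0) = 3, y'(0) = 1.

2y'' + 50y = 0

General solution: y = C₁cos(5x) + C₂sin(5x)
Complex roots r = ±5i
Applying ICs: C₁ = 3, C₂ = 1/5
Particular solution: y = 3cos(5x) + (1/5)sin(5x)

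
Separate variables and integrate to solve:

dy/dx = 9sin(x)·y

Separating variables and integrating:
ln|y| = -9cos(x) + C

General solution: y = Ce^(-9cos(x))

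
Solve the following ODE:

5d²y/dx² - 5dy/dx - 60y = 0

Characteristic equation: 5r² - 5r - 60 = 0
Divide by 5: r² - r - 12 = 0
Roots: r = 4, -3 (distinct real)
General solution: y = C₁e^(4x) + C₂e^(-3x)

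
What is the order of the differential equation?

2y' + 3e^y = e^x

The order is 1 (highest derivative is of order 1).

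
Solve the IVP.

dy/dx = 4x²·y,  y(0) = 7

General solution: y = Ce^(4x³/3)
Applying IC y(0) = 7:
Particular solution: y = 7e^(4x³/3)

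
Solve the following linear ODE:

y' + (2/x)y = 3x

Using integrating factor method:

General solution: y = (3/4)x^2 + Cx^(-2)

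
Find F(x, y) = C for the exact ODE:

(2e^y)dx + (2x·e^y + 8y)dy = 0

Verify exactness: ∂M/∂y = ∂N/∂x ✓
Find F(x,y) such that ∂F/∂x = M, ∂F/∂y = N
Solution: 2x·e^y + 4y² = C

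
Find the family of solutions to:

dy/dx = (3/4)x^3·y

Separating variables and integrating:
ln|y| = 3x^4/16 + C

General solution: y = Ce^(3x^4/16)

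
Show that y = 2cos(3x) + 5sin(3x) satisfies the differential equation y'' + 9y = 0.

Verification:
y'' = -18cos(3x) - 45sin(3x)
y'' + 9y = 0 ✓

Yes, it is a solution.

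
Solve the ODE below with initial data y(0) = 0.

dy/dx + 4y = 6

General solution: y = 3/2 + Ce^(-4x)
Applying y(0) = 0: C = 0 - 3/2 = -3/2
Particular solution: y = 3/2 - (3/2)e^(-4x)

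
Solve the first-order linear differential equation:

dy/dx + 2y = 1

Using integrating factor method:

General solution: y = 1/2 + Ce^(-2x)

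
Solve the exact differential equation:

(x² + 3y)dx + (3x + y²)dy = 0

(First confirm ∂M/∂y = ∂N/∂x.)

Verify exactness: ∂M/∂y = ∂N/∂x ✓
Find F(x,y) such that ∂F/∂x = M, ∂F/∂y = N
Solution: x³/3 + 3xy + y³/3 = C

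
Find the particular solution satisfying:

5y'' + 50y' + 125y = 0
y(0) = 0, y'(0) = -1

General solution: y = (C₁ + C₂x)e^(-5x)
Repeated root r = -5
Applying ICs: C₁ = 0, C₂ = -1
Particular solution: y = -xe^(-5x)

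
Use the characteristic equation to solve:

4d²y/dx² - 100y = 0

Characteristic equation: 4r² - 100 = 0
Divide by 4: r² - 25 = 0
Roots: r = 5, -5 (distinct real)
General solution: y = C₁e^(5x) + C₂e^(-5x)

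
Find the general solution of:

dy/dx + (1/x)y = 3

Using integrating factor method:

General solution: y = (3/2)x + C/x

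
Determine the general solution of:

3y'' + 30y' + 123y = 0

Characteristic equation: 3r² + 30r + 123 = 0
Divide by 3: r² + 10r + 41 = 0
Roots: r = -5 ± 4i (complex conjugates)
General solution: y = e^(-5x)(C₁cos(4x) + C₂sin(4x))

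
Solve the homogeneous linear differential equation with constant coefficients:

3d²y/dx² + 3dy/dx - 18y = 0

Characteristic equation: 3r² + 3r - 18 = 0
Divide by 3: r² + r - 6 = 0
Roots: r = 2, -3 (distinct real)
General solution: y = C₁e^(2x) + C₂e^(-3x)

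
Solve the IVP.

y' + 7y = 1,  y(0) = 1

General solution: y = 1/7 + Ce^(-7x)
Applying y(0) = 1: C = 1 - 1/7 = 6/7
Particular solution: y = 1/7 + (6/7)e^(-7x)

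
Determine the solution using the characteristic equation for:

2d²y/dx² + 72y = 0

Characteristic equation: 2r² + 72 = 0
Divide by 2: r² + 36 = 0
Roots: r = ±6i (complex conjugates)
General solution: y = C₁cos(6x) + C₂sin(6x)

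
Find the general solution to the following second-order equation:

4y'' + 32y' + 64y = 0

Characteristic equation: 4r² + 32r + 64 = 0
Divide by 4: r² + 8r + 16 = 0
Factored: (r + 4)² = 0
Repeated root: r = -4
General solution: y = (C₁ + C₂x)e^(-4x)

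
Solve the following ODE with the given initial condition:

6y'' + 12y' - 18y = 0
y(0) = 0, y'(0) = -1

General solution: y = C₁e^x + C₂e^(-3x)
Applying ICs: C₁ = -1/4, C₂ = 1/4
Particular solution: y = -(1/4)e^x + (1/4)e^(-3x)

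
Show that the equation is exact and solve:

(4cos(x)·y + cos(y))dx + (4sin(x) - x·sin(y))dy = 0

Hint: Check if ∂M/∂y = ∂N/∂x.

Verify exactness: ∂M/∂y = ∂N/∂x ✓
Find F(x,y) such that ∂F/∂x = M, ∂F/∂y = N
Solution: 4sin(x)·y + x·cos(y) = C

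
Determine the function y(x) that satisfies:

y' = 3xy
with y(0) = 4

General solution: y = Ce^(3x²/2)
Applying IC y(0) = 4:
Particular solution: y = 4e^(3x²/2)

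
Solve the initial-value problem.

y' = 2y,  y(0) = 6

General solution: y = Ce^(2x)
Applying IC y(0) = 6:
Particular solution: y = 6e^(2x)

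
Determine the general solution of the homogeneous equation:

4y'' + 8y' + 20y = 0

Characteristic equation: 4r² + 8r + 20 = 0
Divide by 4: r² + 2r + 5 = 0
Roots: r = -1 ± 2i (complex conjugates)
General solution: y = e^(-x)(C₁cos(2x) + C₂sin(2x))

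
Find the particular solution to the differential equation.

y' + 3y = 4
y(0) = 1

General solution: y = 4/3 + Ce^(-3x)
Applying y(0) = 1: C = 1 - 4/3 = -1/3
Particular solution: y = 4/3 - (1/3)e^(-3x)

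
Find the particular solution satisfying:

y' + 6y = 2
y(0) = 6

General solution: y = 1/3 + Ce^(-6x)
Applying y(0) = 6: C = 6 - 1/3 = 17/3
Particular solution: y = 1/3 + (17/3)e^(-6x)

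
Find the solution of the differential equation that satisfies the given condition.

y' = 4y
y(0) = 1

General solution: y = Ce^(4x)
Applying IC y(0) = 1:
Particular solution: y = e^(4x)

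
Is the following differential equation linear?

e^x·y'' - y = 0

Yes. Linear (y and its derivatives appear to the first power only, no products of y terms)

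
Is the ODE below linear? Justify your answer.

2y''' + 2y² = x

No. Nonlinear (y² term)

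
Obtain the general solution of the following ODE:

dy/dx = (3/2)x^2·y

Separating variables and integrating:
ln|y| = x^3/2 + C

General solution: y = Ce^(x^3/2)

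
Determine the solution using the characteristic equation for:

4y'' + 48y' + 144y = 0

Characteristic equation: 4r² + 48r + 144 = 0
Divide by 4: r² + 12r + 36 = 0
Factored: (r + 6)² = 0
Repeated root: r = -6
General solution: y = (C₁ + C₂x)e^(-6x)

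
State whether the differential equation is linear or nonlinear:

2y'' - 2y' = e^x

Linear (y and its derivatives appear to the first power only, no products of y terms)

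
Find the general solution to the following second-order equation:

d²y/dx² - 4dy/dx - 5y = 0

Characteristic equation: r² - 4r - 5 = 0
Roots: r = 5, -1 (distinct real)
General solution: y = C₁e^(5x) + C₂e^(-x)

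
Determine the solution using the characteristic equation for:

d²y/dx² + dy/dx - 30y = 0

Characteristic equation: r² + r - 30 = 0
Roots: r = 5, -6 (distinct real)
General solution: y = C₁e^(5x) + C₂e^(-6x)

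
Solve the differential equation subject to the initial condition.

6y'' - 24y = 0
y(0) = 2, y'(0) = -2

General solution: y = C₁e^(2x) + C₂e^(-2x)
Applying ICs: C₁ = 1/2, C₂ = 3/2
Particular solution: y = (1/2)e^(2x) + (3/2)e^(-2x)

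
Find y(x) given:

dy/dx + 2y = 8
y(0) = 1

General solution: y = 4 + Ce^(-2x)
Applying y(0) = 1: C = 1 - 4 = -3
Particular solution: y = 4 - 3e^(-2x)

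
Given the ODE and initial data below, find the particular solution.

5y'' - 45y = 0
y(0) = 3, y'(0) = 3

General solution: y = C₁e^(3x) + C₂e^(-3x)
Applying ICs: C₁ = 2, C₂ = 1
Particular solution: y = 2e^(3x) + e^(-3x)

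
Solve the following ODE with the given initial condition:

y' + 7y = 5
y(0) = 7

General solution: y = 5/7 + Ce^(-7x)
Applying y(0) = 7: C = 7 - 5/7 = 44/7
Particular solution: y = 5/7 + (44/7)e^(-7x)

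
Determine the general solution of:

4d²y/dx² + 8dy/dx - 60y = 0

Characteristic equation: 4r² + 8r - 60 = 0
Divide by 4: r² + 2r - 15 = 0
Roots: r = 3, -5 (distinct real)
General solution: y = C₁e^(3x) + C₂e^(-5x)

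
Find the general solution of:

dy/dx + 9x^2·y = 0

Using integrating factor method:

General solution: y = Ce^(-3x^3)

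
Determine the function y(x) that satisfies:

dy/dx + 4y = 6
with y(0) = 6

General solution: y = 3/2 + Ce^(-4x)
Applying y(0) = 6: C = 6 - 3/2 = 9/2
Particular solution: y = 3/2 + (9/2)e^(-4x)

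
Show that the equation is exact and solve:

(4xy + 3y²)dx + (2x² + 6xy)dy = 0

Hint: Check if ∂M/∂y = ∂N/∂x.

Verify exactness: ∂M/∂y = ∂N/∂x ✓
Find F(x,y) such that ∂F/∂x = M, ∂F/∂y = N
Solution: 2x²y + 3xy² = C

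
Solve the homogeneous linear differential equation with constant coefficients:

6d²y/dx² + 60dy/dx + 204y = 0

Characteristic equation: 6r² + 60r + 204 = 0
Divide by 6: r² + 10r + 34 = 0
Roots: r = -5 ± 3i (complex conjugates)
General solution: y = e^(-5x)(C₁cos(3x) + C₂sin(3x))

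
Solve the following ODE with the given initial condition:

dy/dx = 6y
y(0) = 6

General solution: y = Ce^(6x)
Applying IC y(0) = 6:
Particular solution: y = 6e^(6x)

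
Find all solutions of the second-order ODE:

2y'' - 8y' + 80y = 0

Characteristic equation: 2r² - 8r + 80 = 0
Divide by 2: r² - 4r + 40 = 0
Roots: r = 2 ± 6i (complex conjugates)
General solution: y = e^(2x)(C₁cos(6x) + C₂sin(6x))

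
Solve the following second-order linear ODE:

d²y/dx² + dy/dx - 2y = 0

Characteristic equation: r² + r - 2 = 0
Roots: r = 1, -2 (distinct real)
General solution: y = C₁e^x + C₂e^(-2x)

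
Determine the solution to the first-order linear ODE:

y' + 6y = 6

Using integrating factor method:

General solution: y = 1 + Ce^(-6x)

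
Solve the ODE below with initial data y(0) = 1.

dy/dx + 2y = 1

General solution: y = 1/2 + Ce^(-2x)
Applying y(0) = 1: C = 1 - 1/2 = 1/2
Particular solution: y = 1/2 + (1/2)e^(-2x)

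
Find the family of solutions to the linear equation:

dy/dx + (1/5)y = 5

Using integrating factor method:

General solution: y = 25 + Ce^(-x/5)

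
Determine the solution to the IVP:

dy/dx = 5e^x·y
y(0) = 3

General solution: y = Ce^(5e^x)
Applying IC y(0) = 3:
Particular solution: y = 3e^(5(e^x - 1))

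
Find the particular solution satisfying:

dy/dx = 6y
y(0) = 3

General solution: y = Ce^(6x)
Applying IC y(0) = 3:
Particular solution: y = 3e^(6x)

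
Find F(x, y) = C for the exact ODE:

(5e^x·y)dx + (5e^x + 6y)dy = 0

Verify exactness: ∂M/∂y = ∂N/∂x ✓
Find F(x,y) such that ∂F/∂x = M, ∂F/∂y = N
Solution: 5e^x·y + 3y² = C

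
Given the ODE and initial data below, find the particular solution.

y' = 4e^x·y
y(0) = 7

General solution: y = Ce^(4e^x)
Applying IC y(0) = 7:
Particular solution: y = 7e^(4(e^x - 1))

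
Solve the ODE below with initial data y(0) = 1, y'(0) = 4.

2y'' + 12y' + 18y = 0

General solution: y = (C₁ + C₂x)e^(-3x)
Repeated root r = -3
Applying ICs: C₁ = 1, C₂ = 7
Particular solution: y = (1 + 7x)e^(-3x)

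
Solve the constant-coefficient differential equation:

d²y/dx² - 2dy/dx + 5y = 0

Characteristic equation: r² - 2r + 5 = 0
Roots: r = 1 ± 2i (complex conjugates)
General solution: y = e^x(C₁cos(2x) + C₂sin(2x))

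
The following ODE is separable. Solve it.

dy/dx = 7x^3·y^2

Separating variables and integrating:
-1/y = 7x^4/4 + C

General solution: y^-1 = (-7/4)x^4 + C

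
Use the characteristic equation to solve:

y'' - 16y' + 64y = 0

Characteristic equation: r² - 16r + 64 = 0
Factored: (r - 8)² = 0
Repeated root: r = 8
General solution: y = (C₁ + C₂x)e^(8x)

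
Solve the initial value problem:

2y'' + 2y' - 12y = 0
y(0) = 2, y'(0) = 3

General solution: y = C₁e^(2x) + C₂e^(-3x)
Applying ICs: C₁ = 9/5, C₂ = 1/5
Particular solution: y = (9/5)e^(2x) + (1/5)e^(-3x)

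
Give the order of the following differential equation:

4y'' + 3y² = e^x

The order is 2 (highest derivative is of order 2).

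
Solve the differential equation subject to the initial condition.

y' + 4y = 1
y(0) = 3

General solution: y = 1/4 + Ce^(-4x)
Applying y(0) = 3: C = 3 - 1/4 = 11/4
Particular solution: y = 1/4 + (11/4)e^(-4x)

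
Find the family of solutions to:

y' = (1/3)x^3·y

Separating variables and integrating:
ln|y| = x^4/12 + C

General solution: y = Ce^(x^4/12)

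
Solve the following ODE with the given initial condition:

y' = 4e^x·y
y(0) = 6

General solution: y = Ce^(4e^x)
Applying IC y(0) = 6:
Particular solution: y = 6e^(4(e^x - 1))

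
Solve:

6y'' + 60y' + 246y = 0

Characteristic equation: 6r² + 60r + 246 = 0
Divide by 6: r² + 10r + 41 = 0
Roots: r = -5 ± 4i (complex conjugates)
General solution: y = e^(-5x)(C₁cos(4x) + C₂sin(4x))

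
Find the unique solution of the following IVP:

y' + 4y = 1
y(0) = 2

General solution: y = 1/4 + Ce^(-4x)
Applying y(0) = 2: C = 2 - 1/4 = 7/4
Particular solution: y = 1/4 + (7/4)e^(-4x)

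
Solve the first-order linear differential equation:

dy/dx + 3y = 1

Using integrating factor method:

General solution: y = 1/3 + Ce^(-3x)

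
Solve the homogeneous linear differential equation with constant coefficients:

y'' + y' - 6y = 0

Characteristic equation: r² + r - 6 = 0
Roots: r = 2, -3 (distinct real)
General solution: y = C₁e^(2x) + C₂e^(-3x)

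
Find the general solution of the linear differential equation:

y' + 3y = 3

Using integrating factor method:

General solution: y = 1 + Ce^(-3x)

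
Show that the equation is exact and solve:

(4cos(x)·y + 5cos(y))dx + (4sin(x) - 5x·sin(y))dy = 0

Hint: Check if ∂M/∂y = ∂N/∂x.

Verify exactness: ∂M/∂y = ∂N/∂x ✓
Find F(x,y) such that ∂F/∂x = M, ∂F/∂y = N
Solution: 4sin(x)·y + 5x·cos(y) = C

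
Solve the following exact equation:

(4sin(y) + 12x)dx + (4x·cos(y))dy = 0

Verify exactness: ∂M/∂y = ∂N/∂x ✓
Find F(x,y) such that ∂F/∂x = M, ∂F/∂y = N
Solution: 4x·sin(y) + 6x² = C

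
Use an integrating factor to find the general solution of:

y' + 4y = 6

Using integrating factor method:

General solution: y = 3/2 + Ce^(-4x)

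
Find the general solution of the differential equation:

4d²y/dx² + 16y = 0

Characteristic equation: 4r² + 16 = 0
Divide by 4: r² + 4 = 0
Roots: r = ±2i (complex conjugates)
General solution: y = C₁cos(2x) + C₂sin(2x)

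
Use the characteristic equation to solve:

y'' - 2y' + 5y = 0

Characteristic equation: r² - 2r + 5 = 0
Roots: r = 1 ± 2i (complex conjugates)
General solution: y = e^x(C₁cos(2x) + C₂sin(2x))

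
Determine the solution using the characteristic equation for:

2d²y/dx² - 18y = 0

Characteristic equation: 2r² - 18 = 0
Divide by 2: r² - 9 = 0
Roots: r = 3, -3 (distinct real)
General solution: y = C₁e^(3x) + C₂e^(-3x)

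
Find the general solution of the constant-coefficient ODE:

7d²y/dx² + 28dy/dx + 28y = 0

Characteristic equation: 7r² + 28r + 28 = 0
Divide by 7: r² + 4r + 4 = 0
Factored: (r + 2)² = 0
Repeated root: r = -2
General solution: y = (C₁ + C₂x)e^(-2x)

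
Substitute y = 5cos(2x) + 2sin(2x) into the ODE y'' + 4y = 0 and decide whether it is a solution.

Verification:
y'' = -20cos(2x) - 8sin(2x)
y'' + 4y = 0 ✓

Yes, it is a solution.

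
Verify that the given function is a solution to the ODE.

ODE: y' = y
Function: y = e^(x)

Verification:
y = e^(x)
y' = e^(x)
y = e^(x)
y' = y ✓

Yes, it is a solution.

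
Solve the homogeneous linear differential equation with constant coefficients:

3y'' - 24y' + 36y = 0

Characteristic equation: 3r² - 24r + 36 = 0
Divide by 3: r² - 8r + 12 = 0
Roots: r = 2, 6 (distinct real)
General solution: y = C₁e^(2x) + C₂e^(6x)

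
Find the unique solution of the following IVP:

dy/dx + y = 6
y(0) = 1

General solution: y = 6 + Ce^(-x)
Applying y(0) = 1: C = 1 - 6 = -5
Particular solution: y = 6 - 5e^(-x)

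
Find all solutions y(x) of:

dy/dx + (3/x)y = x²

Using integrating factor method:

General solution: y = (1/6)x^3 + Cx^(-3)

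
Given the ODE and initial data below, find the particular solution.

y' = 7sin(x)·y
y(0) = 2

General solution: y = Ce^(-7cos(x))
Applying IC y(0) = 2:
Particular solution: y = 2e^(7(1-cos(x)))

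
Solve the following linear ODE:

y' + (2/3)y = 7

Using integrating factor method:

General solution: y = 21/2 + Ce^(-2x/3)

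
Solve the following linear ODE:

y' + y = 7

Using integrating factor method:

General solution: y = 7 + Ce^(-x)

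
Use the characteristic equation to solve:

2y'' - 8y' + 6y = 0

Characteristic equation: 2r² - 8r + 6 = 0
Divide by 2: r² - 4r + 3 = 0
Roots: r = 3, 1 (distinct real)
General solution: y = C₁e^(3x) + C₂e^x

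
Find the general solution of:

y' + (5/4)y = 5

Using integrating factor method:

General solution: y = 4 + Ce^(-5x/4)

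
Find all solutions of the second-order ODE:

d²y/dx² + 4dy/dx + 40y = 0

Characteristic equation: r² + 4r + 40 = 0
Roots: r = -2 ± 6i (complex conjugates)
General solution: y = e^(-2x)(C₁cos(6x) + C₂sin(6x))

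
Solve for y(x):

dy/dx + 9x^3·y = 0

Using integrating factor method:

General solution: y = Ce^(-9x^4/4)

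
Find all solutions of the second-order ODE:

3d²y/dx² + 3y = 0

Characteristic equation: 3r² + 3 = 0
Divide by 3: r² + 1 = 0
Roots: r = ±i (complex conjugates)
General solution: y = C₁cos(x) + C₂sin(x)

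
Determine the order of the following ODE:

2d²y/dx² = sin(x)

The order is 2 (highest derivative is of order 2).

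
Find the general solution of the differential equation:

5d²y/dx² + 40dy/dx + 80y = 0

Characteristic equation: 5r² + 40r + 80 = 0
Divide by 5: r² + 8r + 16 = 0
Factored: (r + 4)² = 0
Repeated root: r = -4
General solution: y = (C₁ + C₂x)e^(-4x)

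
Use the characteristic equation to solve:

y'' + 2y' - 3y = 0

Characteristic equation: r² + 2r - 3 = 0
Roots: r = 1, -3 (distinct real)
General solution: y = C₁e^x + C₂e^(-3x)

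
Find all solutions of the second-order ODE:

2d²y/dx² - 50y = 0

Characteristic equation: 2r² - 50 = 0
Divide by 2: r² - 25 = 0
Roots: r = 5, -5 (distinct real)
General solution: y = C₁e^(5x) + C₂e^(-5x)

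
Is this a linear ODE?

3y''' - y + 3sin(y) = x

No. Nonlinear (sin(y) is nonlinear in y)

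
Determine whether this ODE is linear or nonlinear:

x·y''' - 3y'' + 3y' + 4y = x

Linear (y and its derivatives appear to the first power only, no products of y terms)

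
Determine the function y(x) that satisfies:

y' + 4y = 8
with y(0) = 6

General solution: y = 2 + Ce^(-4x)
Applying y(0) = 6: C = 6 - 2 = 4
Particular solution: y = 2 + 4e^(-4x)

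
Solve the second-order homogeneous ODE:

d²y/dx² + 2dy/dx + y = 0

Characteristic equation: r² + 2r + 1 = 0
Factored: (r + 1)² = 0
Repeated root: r = -1
General solution: y = (C₁ + C₂x)e^(-x)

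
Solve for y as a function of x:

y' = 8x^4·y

Separating variables and integrating:
ln|y| = 8x^5/5 + C

General solution: y = Ce^(8x^5/5)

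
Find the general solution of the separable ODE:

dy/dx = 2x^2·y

Separating variables and integrating:
ln|y| = 2x^3/3 + C

General solution: y = Ce^(2x^3/3)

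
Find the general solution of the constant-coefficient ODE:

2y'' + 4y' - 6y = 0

Characteristic equation: 2r² + 4r - 6 = 0
Divide by 2: r² + 2r - 3 = 0
Roots: r = 1, -3 (distinct real)
General solution: y = C₁e^x + C₂e^(-3x)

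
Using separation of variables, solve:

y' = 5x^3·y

Separating variables and integrating:
ln|y| = 5x^4/4 + C

General solution: y = Ce^(5x^4/4)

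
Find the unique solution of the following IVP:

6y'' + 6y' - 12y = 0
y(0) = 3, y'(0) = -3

General solution: y = C₁e^x + C₂e^(-2x)
Applying ICs: C₁ = 1, C₂ = 2
Particular solution: y = e^x + 2e^(-2x)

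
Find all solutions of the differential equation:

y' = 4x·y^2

Separating variables and integrating:
-1/y = 2x^2 + C

General solution: y^-1 = -2x^2 + C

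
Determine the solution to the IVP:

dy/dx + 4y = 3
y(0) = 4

General solution: y = 3/4 + Ce^(-4x)
Applying y(0) = 4: C = 4 - 3/4 = 13/4
Particular solution: y = 3/4 + (13/4)e^(-4x)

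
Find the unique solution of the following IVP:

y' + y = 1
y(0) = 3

General solution: y = 1 + Ce^(-x)
Applying y(0) = 3: C = 3 - 1 = 2
Particular solution: y = 1 + 2e^(-x)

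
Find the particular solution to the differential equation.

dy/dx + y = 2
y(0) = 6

General solution: y = 2 + Ce^(-x)
Applying y(0) = 6: C = 6 - 2 = 4
Particular solution: y = 2 + 4e^(-x)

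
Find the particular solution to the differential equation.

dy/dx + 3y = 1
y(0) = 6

General solution: y = 1/3 + Ce^(-3x)
Applying y(0) = 6: C = 6 - 1/3 = 17/3
Particular solution: y = 1/3 + (17/3)e^(-3x)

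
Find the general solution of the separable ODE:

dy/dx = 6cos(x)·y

Separating variables and integrating:
ln|y| = 6sin(x) + C

General solution: y = Ce^(6sin(x))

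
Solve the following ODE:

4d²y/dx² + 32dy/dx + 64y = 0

Characteristic equation: 4r² + 32r + 64 = 0
Divide by 4: r² + 8r + 16 = 0
Factored: (r + 4)² = 0
Repeated root: r = -4
General solution: y = (C₁ + C₂x)e^(-4x)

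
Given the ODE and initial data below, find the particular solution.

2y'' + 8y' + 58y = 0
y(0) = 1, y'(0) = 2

General solution: y = e^(-2x)(C₁cos(5x) + C₂sin(5x))
Complex roots r = -2 ± 5i
Applying ICs: C₁ = 1, C₂ = 4/5
Particular solution: y = e^(-2x)(cos(5x) + (4/5)sin(5x))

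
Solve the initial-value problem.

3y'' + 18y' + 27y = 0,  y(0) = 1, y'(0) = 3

General solution: y = (C₁ + C₂x)e^(-3x)
Repeated root r = -3
Applying ICs: C₁ = 1, C₂ = 6
Particular solution: y = (1 + 6x)e^(-3x)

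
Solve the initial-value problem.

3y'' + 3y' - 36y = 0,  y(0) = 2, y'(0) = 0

General solution: y = C₁e^(3x) + C₂e^(-4x)
Applying ICs: C₁ = 8/7, C₂ = 6/7
Particular solution: y = (8/7)e^(3x) + (6/7)e^(-4x)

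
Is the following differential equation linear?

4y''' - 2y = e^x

Yes. Linear (y and its derivatives appear to the first power only, no products of y terms)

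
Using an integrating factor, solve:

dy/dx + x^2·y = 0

Using integrating factor method:

General solution: y = Ce^(-x^3/3)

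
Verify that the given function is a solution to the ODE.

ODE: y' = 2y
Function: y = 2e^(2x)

Verification:
y = 2e^(2x)
y' = 4e^(2x)
2y = 4e^(2x)
y' = 2y ✓

Yes, it is a solution.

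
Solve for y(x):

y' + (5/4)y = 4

Using integrating factor method:

General solution: y = 16/5 + Ce^(-5x/4)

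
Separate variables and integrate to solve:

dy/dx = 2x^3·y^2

Separating variables and integrating:
-1/y = x^4/2 + C

General solution: y^-1 = (-1/2)x^4 + C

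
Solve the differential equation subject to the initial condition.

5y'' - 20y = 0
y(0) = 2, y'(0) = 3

General solution: y = C₁e^(2x) + C₂e^(-2x)
Applying ICs: C₁ = 7/4, C₂ = 1/4
Particular solution: y = (7/4)e^(2x) + (1/4)e^(-2x)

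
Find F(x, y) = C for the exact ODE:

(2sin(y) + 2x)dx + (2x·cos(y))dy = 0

Verify exactness: ∂M/∂y = ∂N/∂x ✓
Find F(x,y) such that ∂F/∂x = M, ∂F/∂y = N
Solution: 2x·sin(y) + x² = C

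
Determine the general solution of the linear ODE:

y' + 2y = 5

Using integrating factor method:

General solution: y = 5/2 + Ce^(-2x)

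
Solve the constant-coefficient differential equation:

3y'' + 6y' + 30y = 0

Characteristic equation: 3r² + 6r + 30 = 0
Divide by 3: r² + 2r + 10 = 0
Roots: r = -1 ± 3i (complex conjugates)
General solution: y = e^(-x)(C₁cos(3x) + C₂sin(3x))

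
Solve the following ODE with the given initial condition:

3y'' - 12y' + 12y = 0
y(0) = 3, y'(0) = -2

General solution: y = (C₁ + C₂x)e^(2x)
Repeated root r = 2
Applying ICs: C₁ = 3, C₂ = -8
Particular solution: y = (3 - 8x)e^(2x)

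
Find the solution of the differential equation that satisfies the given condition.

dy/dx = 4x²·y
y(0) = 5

General solution: y = Ce^(4x³/3)
Applying IC y(0) = 5:
Particular solution: y = 5e^(4x³/3)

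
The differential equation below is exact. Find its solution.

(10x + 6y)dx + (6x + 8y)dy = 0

Verify exactness: ∂M/∂y = ∂N/∂x ✓
Find F(x,y) such that ∂F/∂x = M, ∂F/∂y = N
Solution: 5x² + 6xy + 4y² = C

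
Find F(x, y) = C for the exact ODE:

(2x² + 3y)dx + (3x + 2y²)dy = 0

Verify exactness: ∂M/∂y = ∂N/∂x ✓
Find F(x,y) such that ∂F/∂x = M, ∂F/∂y = N
Solution: 2x³/3 + 3xy + 2y³/3 = C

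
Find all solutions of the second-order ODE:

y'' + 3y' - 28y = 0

Characteristic equation: r² + 3r - 28 = 0
Roots: r = 4, -7 (distinct real)
General solution: y = C₁e^(4x) + C₂e^(-7x)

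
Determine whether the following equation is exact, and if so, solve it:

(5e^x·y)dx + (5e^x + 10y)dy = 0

Verify exactness: ∂M/∂y = ∂N/∂x ✓
Find F(x,y) such that ∂F/∂x = M, ∂F/∂y = N
Solution: 5e^x·y + 5y² = C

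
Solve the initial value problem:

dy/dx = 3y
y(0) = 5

General solution: y = Ce^(3x)
Applying IC y(0) = 5:
Particular solution: y = 5e^(3x)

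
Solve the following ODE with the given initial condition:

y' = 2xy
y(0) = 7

General solution: y = Ce^(x²)
Applying IC y(0) = 7:
Particular solution: y = 7e^(x²)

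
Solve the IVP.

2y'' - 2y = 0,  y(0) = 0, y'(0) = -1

General solution: y = C₁e^x + C₂e^(-x)
Applying ICs: C₁ = -1/2, C₂ = 1/2
Particular solution: y = -(1/2)e^x + (1/2)e^(-x)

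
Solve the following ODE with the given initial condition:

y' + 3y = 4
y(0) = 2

General solution: y = 4/3 + Ce^(-3x)
Applying y(0) = 2: C = 2 - 4/3 = 2/3
Particular solution: y = 4/3 + (2/3)e^(-3x)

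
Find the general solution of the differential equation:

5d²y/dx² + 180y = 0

Characteristic equation: 5r² + 180 = 0
Divide by 5: r² + 36 = 0
Roots: r = ±6i (complex conjugates)
General solution: y = C₁cos(6x) + C₂sin(6x)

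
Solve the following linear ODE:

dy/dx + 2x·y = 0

Using integrating factor method:

General solution: y = Ce^(-x^2)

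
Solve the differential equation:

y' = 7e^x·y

Separating variables and integrating:
ln|y| = 7e^x + C

General solution: y = Ce^(7e^x)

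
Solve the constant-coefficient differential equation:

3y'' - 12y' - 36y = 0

Characteristic equation: 3r² - 12r - 36 = 0
Divide by 3: r² - 4r - 12 = 0
Roots: r = 6, -2 (distinct real)
General solution: y = C₁e^(6x) + C₂e^(-2x)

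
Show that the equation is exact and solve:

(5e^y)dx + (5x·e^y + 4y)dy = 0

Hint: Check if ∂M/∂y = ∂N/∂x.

Verify exactness: ∂M/∂y = ∂N/∂x ✓
Find F(x,y) such that ∂F/∂x = M, ∂F/∂y = N
Solution: 5x·e^y + 2y² = C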